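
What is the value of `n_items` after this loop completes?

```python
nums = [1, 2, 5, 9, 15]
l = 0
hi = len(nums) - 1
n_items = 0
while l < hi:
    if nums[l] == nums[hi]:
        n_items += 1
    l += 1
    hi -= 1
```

Count matching pairs from ends
`n_items` takes the values: 0

Answer: 0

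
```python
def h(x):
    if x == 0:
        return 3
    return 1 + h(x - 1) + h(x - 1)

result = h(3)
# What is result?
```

h(x) = 1 + 2·h(x-1), h(0)=3. Closed form: (3+1)·2^3 - 1 = 31.

Answer: 31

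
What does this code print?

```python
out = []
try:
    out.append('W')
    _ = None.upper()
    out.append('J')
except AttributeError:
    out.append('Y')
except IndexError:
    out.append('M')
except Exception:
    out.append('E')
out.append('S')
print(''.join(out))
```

Execution trace: 'W' (try body) → 'Y' (except AttributeError) → 'S' (after the try/except). Output: WYS

Answer: WYS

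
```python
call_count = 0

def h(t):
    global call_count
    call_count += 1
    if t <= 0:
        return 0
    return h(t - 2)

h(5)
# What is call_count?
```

Linear recursion stepping by 2: 4 calls from t=5 down to ≤0.

Answer: 4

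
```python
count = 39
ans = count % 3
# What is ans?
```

Trace:
`count = 39` → count = 39
`ans = count % 3` → ans = 0
So ans = 0

Answer: 0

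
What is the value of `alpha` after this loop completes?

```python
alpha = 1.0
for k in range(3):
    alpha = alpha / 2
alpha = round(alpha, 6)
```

Halving LR 3 times: 1 / 2^3
`alpha` takes the values: 1.0 → 0.5 → 0.25 → 0.125

Answer: 0.125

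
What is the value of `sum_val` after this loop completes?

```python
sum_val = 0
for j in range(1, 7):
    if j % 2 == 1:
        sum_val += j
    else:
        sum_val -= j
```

Add odd, subtract even
`sum_val` takes the values: 0 → 1 → -1 → 2 → -2 → 3 → -3

Answer: -3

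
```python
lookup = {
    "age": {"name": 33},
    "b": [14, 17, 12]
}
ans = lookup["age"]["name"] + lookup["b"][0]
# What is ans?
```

Trace:
`lookup = { ...` → lookup = {'age': {'name': 33}, 'b': [14, 17, 12]}
`ans = lookup["age"]["name"] + lookup["b"][0]` → ans = 47
So ans = 47

Answer: 47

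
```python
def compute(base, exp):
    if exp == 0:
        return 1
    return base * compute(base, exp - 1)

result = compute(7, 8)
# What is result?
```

compute(7, 8) = 7 * 7 * 7 * 7 * 7 * 7 * 7 * 7 = 5764801

Answer: 5764801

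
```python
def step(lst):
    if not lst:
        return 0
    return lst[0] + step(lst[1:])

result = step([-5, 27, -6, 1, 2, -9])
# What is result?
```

(-5) + 27 + (-6) + 1 + 2 + (-9) + 0 = 10

Answer: 10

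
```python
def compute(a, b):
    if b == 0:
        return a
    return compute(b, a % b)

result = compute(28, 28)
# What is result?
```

compute(28, 28) -> compute(28, 0) -> 28

Answer: 28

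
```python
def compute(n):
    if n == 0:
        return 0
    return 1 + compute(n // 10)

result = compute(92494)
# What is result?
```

Count of digits of 92494: 5

Answer: 5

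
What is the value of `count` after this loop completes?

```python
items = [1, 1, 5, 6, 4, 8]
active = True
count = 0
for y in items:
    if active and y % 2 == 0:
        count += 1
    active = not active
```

Count even values at even positions
`count` takes the values: 0 → 1

Answer: 1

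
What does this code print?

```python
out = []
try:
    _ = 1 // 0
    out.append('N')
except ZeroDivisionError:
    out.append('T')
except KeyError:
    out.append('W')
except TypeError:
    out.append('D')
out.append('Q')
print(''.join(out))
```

Execution trace: 'T' (except ZeroDivisionError) → 'Q' (after the try/except). Output: TQ

Answer: TQ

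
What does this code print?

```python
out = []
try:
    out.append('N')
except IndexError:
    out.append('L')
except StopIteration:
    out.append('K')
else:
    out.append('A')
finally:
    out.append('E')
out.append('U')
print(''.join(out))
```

Execution trace: 'N' (try body, no exception) → 'A' (else) → 'E' (finally) → 'U' (after the try/except). Output: NAEU

Answer: NAEU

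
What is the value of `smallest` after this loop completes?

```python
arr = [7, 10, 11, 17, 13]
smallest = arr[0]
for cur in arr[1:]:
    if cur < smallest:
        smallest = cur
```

Minimum of [7, 10, 11, 17, 13]
`smallest` takes the values: 7

Answer: 7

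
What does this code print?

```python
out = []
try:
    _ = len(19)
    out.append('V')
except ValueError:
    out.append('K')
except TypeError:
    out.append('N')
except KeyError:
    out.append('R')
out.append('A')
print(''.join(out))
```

Execution trace: 'N' (except TypeError) → 'A' (after the try/except). Output: NA

Answer: NA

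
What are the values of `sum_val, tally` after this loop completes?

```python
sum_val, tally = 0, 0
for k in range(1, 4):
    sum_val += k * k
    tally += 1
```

Sum of squares and count
`sum_val, tally` takes the values: (0, 0) → (1, 0) → (1, 1) → (5, 1) → (5, 2) → (14, 2) → (14, 3)

Answer: 14, 3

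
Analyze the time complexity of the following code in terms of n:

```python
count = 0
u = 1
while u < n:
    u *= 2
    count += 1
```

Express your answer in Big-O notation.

Each loop level contributes: log n. Multiplying the contributions gives O(log n).

Answer: O(log n)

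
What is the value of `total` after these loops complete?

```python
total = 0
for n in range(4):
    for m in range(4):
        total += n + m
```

Sum of all n+m for n,m in 4x4
`total` takes the values: 0 → 1 → 3 → 6 → 7 → 9 → 12 → 16 → 18 → 21 → 25 → 30 → 33 → 37 → 42 → 48

Answer: 48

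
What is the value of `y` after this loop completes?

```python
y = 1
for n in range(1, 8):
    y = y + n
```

Start at 1, add 1 through 7
`y` takes the values: 1 → 2 → 4 → 7 → 11 → 16 → 22 → 29

Answer: 29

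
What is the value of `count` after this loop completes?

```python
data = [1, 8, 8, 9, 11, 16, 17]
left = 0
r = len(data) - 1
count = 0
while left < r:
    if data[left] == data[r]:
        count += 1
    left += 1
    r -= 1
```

Count matching pairs from ends
`count` takes the values: 0

Answer: 0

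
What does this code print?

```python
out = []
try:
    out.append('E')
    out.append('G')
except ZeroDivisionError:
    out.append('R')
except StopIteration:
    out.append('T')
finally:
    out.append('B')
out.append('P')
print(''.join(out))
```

Execution trace: 'E' (try body) → 'G' (try body, no exception) → 'B' (finally) → 'P' (after the try/except). Output: EGBP

Answer: EGBP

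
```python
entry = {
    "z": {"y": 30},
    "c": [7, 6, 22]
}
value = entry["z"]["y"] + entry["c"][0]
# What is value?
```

Trace:
`entry = { ...` → entry = {'z': {'y': 30}, 'c': [7, 6, 22]}
`value = entry["z"]["y"] + entry["c"][0]` → value = 37
So value = 37

Answer: 37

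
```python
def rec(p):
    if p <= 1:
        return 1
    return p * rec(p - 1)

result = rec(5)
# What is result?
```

rec(5) = 5 * 4 * 3 * 2 * 1 = 120

Answer: 120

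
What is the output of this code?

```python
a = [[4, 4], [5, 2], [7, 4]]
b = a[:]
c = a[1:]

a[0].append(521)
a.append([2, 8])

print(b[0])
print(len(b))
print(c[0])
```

Key concept: slice with nested mutation.
Step by step:
`a = [[4, 4], [5, 2], [7, 4]]` → a = [[4, 4], [5, 2], [7, 4]]
`b = a[:]` → b = [[4, 4], [5, 2], [7, 4]]
`c = a[1:]` → c = [[5, 2], [7, 4]]
`a[0].append(521)` → a = [[4, 4, 521], [5, 2], [7, 4]]; b = [[4, 4, 521], [5, 2], [7, 4]]
`a.append([2, 8])` → a = [[4, 4, 521], [5, 2], [7, 4], [2, 8]]
`print(b[0])` → prints [4, 4, 521]
`print(len(b))` → prints 3
`print(c[0])` → prints [5, 2]

Answer:
[4, 4, 521]
3
[5, 2]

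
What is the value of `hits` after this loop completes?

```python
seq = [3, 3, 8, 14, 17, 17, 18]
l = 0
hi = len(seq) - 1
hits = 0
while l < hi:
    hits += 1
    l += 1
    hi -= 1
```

Iterations until pointers meet (list length 7)
`hits` takes the values: 0 → 1 → 2 → 3

Answer: 3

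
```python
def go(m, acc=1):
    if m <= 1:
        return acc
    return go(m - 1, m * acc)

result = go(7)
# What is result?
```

Accumulator trace (n, acc): (7, 1) -> (6, 7) -> (5, 42) -> (4, 210) -> (3, 840) -> (2, 2520) -> (1, 5040) -> return 5040

Answer: 5040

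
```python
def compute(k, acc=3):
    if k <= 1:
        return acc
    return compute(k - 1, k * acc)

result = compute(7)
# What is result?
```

Accumulator trace (n, acc): (7, 3) -> (6, 21) -> (5, 126) -> (4, 630) -> (3, 2520) -> (2, 7560) -> (1, 15120) -> return 15120

Answer: 15120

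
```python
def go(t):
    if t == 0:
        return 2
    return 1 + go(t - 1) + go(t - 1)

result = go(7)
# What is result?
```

go(t) = 1 + 2·go(t-1), go(0)=2. Closed form: (2+1)·2^7 - 1 = 383.

Answer: 383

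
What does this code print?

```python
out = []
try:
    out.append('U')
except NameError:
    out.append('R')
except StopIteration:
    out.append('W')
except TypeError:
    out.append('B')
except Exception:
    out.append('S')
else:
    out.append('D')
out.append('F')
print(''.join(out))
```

Execution trace: 'U' (try body, no exception) → 'D' (else) → 'F' (after the try/except). Output: UDF

Answer: UDF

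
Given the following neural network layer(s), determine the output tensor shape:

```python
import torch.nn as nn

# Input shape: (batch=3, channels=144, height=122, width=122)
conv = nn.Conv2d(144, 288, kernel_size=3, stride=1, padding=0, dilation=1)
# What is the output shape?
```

Input: (3, 144, 122, 122) -> Output: (3, 288, 120, 120)

Answer: (3, 288, 120, 120)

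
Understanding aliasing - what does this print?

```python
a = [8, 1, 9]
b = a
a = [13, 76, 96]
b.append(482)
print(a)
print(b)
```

Key concept: rebinding vs mutation: a is rebound to a new list, b still points at the original.
Step by step:
`a = [8, 1, 9]` → a = [8, 1, 9]
`b = a` → b = [8, 1, 9] (same object as a)
`a = [13, 76, 96]` → a = [13, 76, 96]
`b.append(482)` → b = [8, 1, 9, 482]
`print(a)` → prints [13, 76, 96]
`print(b)` → prints [8, 1, 9, 482]

Answer:
[13, 76, 96]
[8, 1, 9, 482]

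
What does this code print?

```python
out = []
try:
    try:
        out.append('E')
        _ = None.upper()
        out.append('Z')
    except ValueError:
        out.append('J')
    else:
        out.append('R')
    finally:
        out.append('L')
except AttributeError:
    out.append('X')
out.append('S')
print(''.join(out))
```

Execution trace: 'E' (try body) → 'L' (finally) → 'X' (outer except AttributeError) → 'S' (after the try/except). Output: ELXS

Answer: ELXS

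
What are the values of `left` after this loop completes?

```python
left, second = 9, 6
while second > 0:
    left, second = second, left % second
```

GCD of 9 and 6
`left` takes the values: 9 → 6 → 3

Answer: 3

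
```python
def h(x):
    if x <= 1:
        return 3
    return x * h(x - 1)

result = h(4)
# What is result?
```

h(4) = 4 * 3 * 2 * 3 = 72

Answer: 72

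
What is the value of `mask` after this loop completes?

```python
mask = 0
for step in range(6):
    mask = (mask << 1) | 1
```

Build 6 consecutive 1-bits: 0b111111
`mask` takes the values: 0 → 1 → 3 → 7 → 15 → 31 → 63

Answer: 63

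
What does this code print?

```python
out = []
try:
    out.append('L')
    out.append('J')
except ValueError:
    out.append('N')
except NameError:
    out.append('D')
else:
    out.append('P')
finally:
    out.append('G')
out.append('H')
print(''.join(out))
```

Execution trace: 'L' (try body) → 'J' (try body, no exception) → 'P' (else) → 'G' (finally) → 'H' (after the try/except). Output: LJPGH

Answer: LJPGH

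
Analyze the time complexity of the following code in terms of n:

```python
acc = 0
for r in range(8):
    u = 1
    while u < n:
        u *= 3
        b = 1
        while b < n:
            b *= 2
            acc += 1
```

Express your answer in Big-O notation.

Each loop level contributes: 1 × log n × log n. Multiplying the contributions gives O(log² n).

Answer: O(log² n)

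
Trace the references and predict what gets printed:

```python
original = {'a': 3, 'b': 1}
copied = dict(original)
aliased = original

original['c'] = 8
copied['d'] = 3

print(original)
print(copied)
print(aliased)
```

Key concept: dict() creates copy, assignment creates alias.
Step by step:
`original = {'a': 3, 'b': 1}` → original = {'a': 3, 'b': 1}
`copied = dict(original)` → copied = {'a': 3, 'b': 1}
`aliased = original` → aliased = {'a': 3, 'b': 1} (same object as original)
`original['c'] = 8` → original = {'a': 3, 'b': 1, 'c': 8} (same object as aliased); aliased = {'a': 3, 'b': 1, 'c': 8} (same object as original)
`copied['d'] = 3` → copied = {'a': 3, 'b': 1, 'd': 3}
`print(original)` → prints {'a': 3, 'b': 1, 'c': 8}
`print(copied)` → prints {'a': 3, 'b': 1, 'd': 3}
`print(aliased)` → prints {'a': 3, 'b': 1, 'c': 8}

Answer:
{'a': 3, 'b': 1, 'c': 8}
{'a': 3, 'b': 1, 'd': 3}
{'a': 3, 'b': 1, 'c': 8}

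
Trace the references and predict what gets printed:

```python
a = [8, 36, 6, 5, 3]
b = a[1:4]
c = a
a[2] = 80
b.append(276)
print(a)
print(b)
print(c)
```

Key concept: slice vs alias.
Step by step:
`a = [8, 36, 6, 5, 3]` → a = [8, 36, 6, 5, 3]
`b = a[1:4]` → b = [36, 6, 5]
`c = a` → c = [8, 36, 6, 5, 3] (same object as a)
`a[2] = 80` → a = [8, 36, 80, 5, 3] (same object as c); c = [8, 36, 80, 5, 3] (same object as a)
`b.append(276)` → b = [36, 6, 5, 276]
`print(a)` → prints [8, 36, 80, 5, 3]
`print(b)` → prints [36, 6, 5, 276]
`print(c)` → prints [8, 36, 80, 5, 3]

Answer:
[8, 36, 80, 5, 3]
[36, 6, 5, 276]
[8, 36, 80, 5, 3]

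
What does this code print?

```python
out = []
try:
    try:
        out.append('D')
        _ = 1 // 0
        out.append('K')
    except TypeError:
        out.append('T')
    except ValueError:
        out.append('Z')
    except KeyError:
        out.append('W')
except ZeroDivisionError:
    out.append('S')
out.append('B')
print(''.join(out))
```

Execution trace: 'D' (try body) → 'S' (outer except ZeroDivisionError) → 'B' (after the try/except). Output: DSB

Answer: DSB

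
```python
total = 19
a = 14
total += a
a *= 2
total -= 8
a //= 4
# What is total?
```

Trace:
`total = 19` → total = 19
`a = 14` → a = 14
`total += a` → total = 33
`a *= 2` → a = 28
`total -= 8` → total = 25
`a //= 4` → a = 7
So total = 25

Answer: 25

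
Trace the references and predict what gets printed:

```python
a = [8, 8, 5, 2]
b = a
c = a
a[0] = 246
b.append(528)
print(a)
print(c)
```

Key concept: multiple aliases.
Step by step:
`a = [8, 8, 5, 2]` → a = [8, 8, 5, 2]
`b = a` → b = [8, 8, 5, 2] (same object as a)
`c = a` → c = [8, 8, 5, 2] (same object as a, b)
`a[0] = 246` → a = [246, 8, 5, 2] (same object as b, c); b = [246, 8, 5, 2] (same object as a, c); c = [246, 8, 5, 2] (same object as a, b)
`b.append(528)` → a = [246, 8, 5, 2, 528] (same object as b, c); b = [246, 8, 5, 2, 528] (same object as a, c); c = [246, 8, 5, 2, 528] (same object as a, b)
`print(a)` → prints [246, 8, 5, 2, 528]
`print(c)` → prints [246, 8, 5, 2, 528]

Answer:
[246, 8, 5, 2, 528]
[246, 8, 5, 2, 528]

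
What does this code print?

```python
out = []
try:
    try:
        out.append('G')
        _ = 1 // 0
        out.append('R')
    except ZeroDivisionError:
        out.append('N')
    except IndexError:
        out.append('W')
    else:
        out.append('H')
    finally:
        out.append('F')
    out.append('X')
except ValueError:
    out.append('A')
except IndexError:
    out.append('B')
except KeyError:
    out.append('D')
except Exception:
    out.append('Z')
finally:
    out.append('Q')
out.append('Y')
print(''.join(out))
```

Execution trace: 'G' (inner try body) → 'N' (inner except ZeroDivisionError) → 'F' (inner finally) → 'X' (try body, no exception) → 'Q' (finally) → 'Y' (after the try/except). Output: GNFXQY

Answer: GNFXQY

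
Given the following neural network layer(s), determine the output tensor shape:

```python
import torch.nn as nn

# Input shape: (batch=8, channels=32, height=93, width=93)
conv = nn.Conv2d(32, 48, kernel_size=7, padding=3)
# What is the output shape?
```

Input: (8, 32, 93, 93) -> Output: (8, 48, 93, 93)

Answer: (8, 48, 93, 93)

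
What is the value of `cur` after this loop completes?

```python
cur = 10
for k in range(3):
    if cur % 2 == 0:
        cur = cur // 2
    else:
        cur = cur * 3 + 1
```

Collatz-style transformation from 10
`cur` takes the values: 10 → 5 → 16 → 8

Answer: 8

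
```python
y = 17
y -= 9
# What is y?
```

Trace:
`y = 17` → y = 17
`y -= 9` → y = 8
So y = 8

Answer: 8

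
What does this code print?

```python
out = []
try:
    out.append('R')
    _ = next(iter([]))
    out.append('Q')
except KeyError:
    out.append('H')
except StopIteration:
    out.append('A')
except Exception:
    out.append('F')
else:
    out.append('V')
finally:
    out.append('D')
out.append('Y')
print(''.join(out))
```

Execution trace: 'R' (try body) → 'A' (except StopIteration) → 'D' (finally) → 'Y' (after the try/except). Output: RADY

Answer: RADY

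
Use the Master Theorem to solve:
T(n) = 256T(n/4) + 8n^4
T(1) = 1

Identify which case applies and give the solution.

a=256, b=4, f(n)=8n^4. log_4(256) = 4. Since c=4 = 4, Case 2 applies: T(n) = Θ(n^log_b(a) · log n) = O(n^4 log n).

Answer: O(n^4 log n) - Case 2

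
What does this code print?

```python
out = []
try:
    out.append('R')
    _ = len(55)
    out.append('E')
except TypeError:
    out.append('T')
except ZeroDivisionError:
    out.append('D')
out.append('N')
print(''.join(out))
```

Execution trace: 'R' (try body) → 'T' (except TypeError) → 'N' (after the try/except). Output: RTN

Answer: RTN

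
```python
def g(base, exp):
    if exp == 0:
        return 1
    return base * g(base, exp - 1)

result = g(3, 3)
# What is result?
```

g(3, 3) = 3 * 3 * 3 = 27

Answer: 27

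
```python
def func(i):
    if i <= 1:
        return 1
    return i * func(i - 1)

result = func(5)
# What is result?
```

func(5) = 5 * 4 * 3 * 2 * 1 = 120

Answer: 120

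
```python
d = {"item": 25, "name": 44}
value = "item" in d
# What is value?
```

Trace:
`d = {"item": 25, "name": 44}` → d = {'item': 25, 'name': 44}
`value = "item" in d` → value = True
So value = True

Answer: True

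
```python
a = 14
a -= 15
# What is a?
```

Trace:
`a = 14` → a = 14
`a -= 15` → a = -1
So a = -1

Answer: -1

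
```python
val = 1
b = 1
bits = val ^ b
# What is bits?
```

Trace:
`val = 1` → val = 1
`b = 1` → b = 1
`bits = val ^ b` → bits = 0
So bits = 0

Answer: 0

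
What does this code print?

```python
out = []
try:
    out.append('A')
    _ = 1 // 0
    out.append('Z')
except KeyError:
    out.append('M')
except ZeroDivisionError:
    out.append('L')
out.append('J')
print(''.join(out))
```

Execution trace: 'A' (try body) → 'L' (except ZeroDivisionError) → 'J' (after the try/except). Output: ALJ

Answer: ALJ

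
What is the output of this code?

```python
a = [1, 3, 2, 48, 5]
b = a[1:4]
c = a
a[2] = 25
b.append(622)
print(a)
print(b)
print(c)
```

Key concept: slice vs alias.
Step by step:
`a = [1, 3, 2, 48, 5]` → a = [1, 3, 2, 48, 5]
`b = a[1:4]` → b = [3, 2, 48]
`c = a` → c = [1, 3, 2, 48, 5] (same object as a)
`a[2] = 25` → a = [1, 3, 25, 48, 5] (same object as c); c = [1, 3, 25, 48, 5] (same object as a)
`b.append(622)` → b = [3, 2, 48, 622]
`print(a)` → prints [1, 3, 25, 48, 5]
`print(b)` → prints [3, 2, 48, 622]
`print(c)` → prints [1, 3, 25, 48, 5]

Answer:
[1, 3, 25, 48, 5]
[3, 2, 48, 622]
[1, 3, 25, 48, 5]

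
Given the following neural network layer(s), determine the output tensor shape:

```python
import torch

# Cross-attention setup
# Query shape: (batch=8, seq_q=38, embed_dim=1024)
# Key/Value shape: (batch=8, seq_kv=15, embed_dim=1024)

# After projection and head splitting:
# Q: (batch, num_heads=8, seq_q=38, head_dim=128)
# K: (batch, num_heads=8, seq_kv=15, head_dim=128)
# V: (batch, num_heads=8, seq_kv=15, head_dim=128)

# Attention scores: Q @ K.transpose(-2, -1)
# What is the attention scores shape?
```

Input: (8, 38, 1024) -> Output: (8, 8, 38, 15)

Answer: (8, 8, 38, 15)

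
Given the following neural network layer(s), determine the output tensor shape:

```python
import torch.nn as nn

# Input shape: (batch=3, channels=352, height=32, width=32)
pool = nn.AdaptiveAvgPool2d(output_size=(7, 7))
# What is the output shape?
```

Input: (3, 352, 32, 32) -> Output: (3, 352, 7, 7)

Answer: (3, 352, 7, 7)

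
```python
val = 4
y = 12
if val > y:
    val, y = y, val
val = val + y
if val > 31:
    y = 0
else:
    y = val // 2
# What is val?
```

Trace:
`val = 4` → val = 4
`y = 12` → y = 12
`if val > y: ...` → val > y is False → no variable changes
`val = val + y` → val = 16
`if val > 31: ...` → val > 31 is False, take else branch → y = 8
So val = 16

Answer: 16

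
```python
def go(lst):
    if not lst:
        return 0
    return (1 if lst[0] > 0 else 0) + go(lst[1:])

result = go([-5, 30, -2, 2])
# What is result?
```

Count of positive elements in [-5, 30, -2, 2] = 2

Answer: 2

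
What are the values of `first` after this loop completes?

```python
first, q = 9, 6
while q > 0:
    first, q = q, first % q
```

GCD of 9 and 6
`first` takes the values: 9 → 6 → 3

Answer: 3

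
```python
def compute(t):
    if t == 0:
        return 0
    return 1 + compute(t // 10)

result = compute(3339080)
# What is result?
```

Count of digits of 3339080: 7

Answer: 7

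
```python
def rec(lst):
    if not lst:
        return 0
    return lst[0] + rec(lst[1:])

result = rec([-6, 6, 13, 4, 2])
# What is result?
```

(-6) + 6 + 13 + 4 + 2 + 0 = 19

Answer: 19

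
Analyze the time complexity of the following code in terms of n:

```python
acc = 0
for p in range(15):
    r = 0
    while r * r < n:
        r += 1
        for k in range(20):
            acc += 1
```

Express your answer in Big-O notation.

Each loop level contributes: 1 × √n × 1. Multiplying the contributions gives O(√n).

Answer: O(√n)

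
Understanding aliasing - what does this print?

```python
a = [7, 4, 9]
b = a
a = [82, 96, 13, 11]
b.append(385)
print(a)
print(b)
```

Key concept: rebinding vs mutation: a is rebound to a new list, b still points at the original.
Step by step:
`a = [7, 4, 9]` → a = [7, 4, 9]
`b = a` → b = [7, 4, 9] (same object as a)
`a = [82, 96, 13, 11]` → a = [82, 96, 13, 11]
`b.append(385)` → b = [7, 4, 9, 385]
`print(a)` → prints [82, 96, 13, 11]
`print(b)` → prints [7, 4, 9, 385]

Answer:
[82, 96, 13, 11]
[7, 4, 9, 385]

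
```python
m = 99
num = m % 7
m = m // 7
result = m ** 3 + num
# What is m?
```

Trace:
`m = 99` → m = 99
`num = m % 7` → num = 1
`m = m // 7` → m = 14
`result = m ** 3 + num` → result = 2745
So m = 14

Answer: 14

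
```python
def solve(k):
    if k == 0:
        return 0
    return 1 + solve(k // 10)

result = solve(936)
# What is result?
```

Count of digits of 936: 3

Answer: 3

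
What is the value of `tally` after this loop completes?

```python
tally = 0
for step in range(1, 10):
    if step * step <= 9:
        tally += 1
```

Count numbers where step² ≤ 9
`tally` takes the values: 0 → 1 → 2 → 3

Answer: 3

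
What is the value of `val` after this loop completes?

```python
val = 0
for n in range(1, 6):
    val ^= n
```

XOR of 1 to 5
`val` takes the values: 0 → 1 → 3 → 0 → 4 → 1

Answer: 1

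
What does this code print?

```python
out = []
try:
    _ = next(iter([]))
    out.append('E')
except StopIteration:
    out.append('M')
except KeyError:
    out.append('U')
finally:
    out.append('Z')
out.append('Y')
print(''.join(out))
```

Execution trace: 'M' (except StopIteration) → 'Z' (finally) → 'Y' (after the try/except). Output: MZY

Answer: MZY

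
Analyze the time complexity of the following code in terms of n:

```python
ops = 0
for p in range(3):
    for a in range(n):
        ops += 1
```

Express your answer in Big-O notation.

Each loop level contributes: 1 × n. Multiplying the contributions gives O(n).

Answer: O(n)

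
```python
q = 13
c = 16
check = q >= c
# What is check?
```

Trace:
`q = 13` → q = 13
`c = 16` → c = 16
`check = q >= c` → check = False
So check = False

Answer: False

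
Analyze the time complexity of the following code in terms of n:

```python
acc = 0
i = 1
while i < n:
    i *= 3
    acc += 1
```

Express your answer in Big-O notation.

Each loop level contributes: log n. Multiplying the contributions gives O(log n).

Answer: O(log n)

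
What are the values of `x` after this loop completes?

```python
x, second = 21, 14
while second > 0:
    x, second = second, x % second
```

GCD of 21 and 14
`x` takes the values: 21 → 14 → 7

Answer: 7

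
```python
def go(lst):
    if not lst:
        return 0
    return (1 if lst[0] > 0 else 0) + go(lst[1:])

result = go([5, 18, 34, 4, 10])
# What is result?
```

Count of positive elements in [5, 18, 34, 4, 10] = 5

Answer: 5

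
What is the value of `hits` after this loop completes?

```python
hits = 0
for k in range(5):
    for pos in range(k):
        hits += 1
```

Triangle number: 0+1+2+...+4
`hits` takes the values: 0 → 1 → 2 → 3 → 4 → 5 → 6 → 7 → 8 → 9 → 10

Answer: 10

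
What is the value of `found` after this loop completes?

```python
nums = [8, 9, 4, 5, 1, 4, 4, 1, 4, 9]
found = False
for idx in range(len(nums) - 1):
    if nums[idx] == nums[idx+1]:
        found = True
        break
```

Check consecutive duplicates in [8, 9, 4, 5, 1, 4, 4, 1, 4, 9]
`found` takes the values: False → True

Answer: True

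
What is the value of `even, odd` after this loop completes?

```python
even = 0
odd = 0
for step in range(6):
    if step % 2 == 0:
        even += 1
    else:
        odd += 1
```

Count evens and odds in range(6)
`even, odd` takes the values: (0, 0) → (1, 0) → (1, 1) → (2, 1) → (2, 2) → (3, 2) → (3, 3)

Answer: 3, 3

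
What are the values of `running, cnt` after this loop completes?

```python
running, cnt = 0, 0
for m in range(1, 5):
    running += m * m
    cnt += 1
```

Sum of squares and count
`running, cnt` takes the values: (0, 0) → (1, 0) → (1, 1) → (5, 1) → (5, 2) → (14, 2) → (14, 3) → (30, 3) → (30, 4)

Answer: 30, 4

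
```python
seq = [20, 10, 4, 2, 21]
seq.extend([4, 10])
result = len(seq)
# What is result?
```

Trace:
`seq = [20, 10, 4, 2, 21]` → seq = [20, 10, 4, 2, 21]
`seq.extend([4, 10])` → seq = [20, 10, 4, 2, 21, 4, 10]
`result = len(seq)` → result = 7
So result = 7

Answer: 7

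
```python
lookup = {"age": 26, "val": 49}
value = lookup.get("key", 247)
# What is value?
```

Trace:
`lookup = {"age": 26, "val": 49}` → lookup = {'age': 26, 'val': 49}
`value = lookup.get("key", 247)` → value = 247
So value = 247

Answer: 247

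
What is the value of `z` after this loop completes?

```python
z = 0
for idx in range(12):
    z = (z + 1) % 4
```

Increment mod 4, 12 times = 0
`z` takes the values: 0 → 1 → 2 → 3 → 0 → 1 → 2 → 3 → 0 → 1 → 2 → 3 → 0

Answer: 0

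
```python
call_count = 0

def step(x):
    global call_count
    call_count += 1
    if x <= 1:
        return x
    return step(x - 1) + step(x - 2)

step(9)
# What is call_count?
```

Calls(x) = 1 + Calls(x-1) + Calls(x-2); Calls(0)=Calls(1)=1. For x=9 this gives 109.

Answer: 109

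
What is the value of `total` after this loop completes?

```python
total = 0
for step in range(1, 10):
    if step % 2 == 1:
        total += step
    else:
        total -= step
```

Add odd, subtract even
`total` takes the values: 0 → 1 → -1 → 2 → -2 → 3 → -3 → 4 → -4 → 5

Answer: 5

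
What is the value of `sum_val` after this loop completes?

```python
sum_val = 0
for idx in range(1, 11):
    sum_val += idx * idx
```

Sum of squares 1² to 10² = 385
`sum_val` takes the values: 0 → 1 → 5 → 14 → 30 → 55 → 91 → 140 → 204 → 285 → 385

Answer: 385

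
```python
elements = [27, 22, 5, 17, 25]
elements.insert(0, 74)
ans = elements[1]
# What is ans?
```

Trace:
`elements = [27, 22, 5, 17, 25]` → elements = [27, 22, 5, 17, 25]
`elements.insert(0, 74)` → elements = [74, 27, 22, 5, 17, 25]
`ans = elements[1]` → ans = 27
So ans = 27

Answer: 27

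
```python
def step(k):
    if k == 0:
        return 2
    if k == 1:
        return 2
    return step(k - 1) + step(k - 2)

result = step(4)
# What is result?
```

Build up from base cases: step(0)=2, step(1)=2, step(2)=4, step(3)=6, step(4)=10

Answer: 10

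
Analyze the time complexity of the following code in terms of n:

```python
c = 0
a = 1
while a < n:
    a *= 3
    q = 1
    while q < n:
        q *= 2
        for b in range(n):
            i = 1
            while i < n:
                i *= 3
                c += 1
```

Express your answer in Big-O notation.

Each loop level contributes: log n × log n × n × log n. Multiplying the contributions gives O(n log^3 n).

Answer: O(n log^3 n)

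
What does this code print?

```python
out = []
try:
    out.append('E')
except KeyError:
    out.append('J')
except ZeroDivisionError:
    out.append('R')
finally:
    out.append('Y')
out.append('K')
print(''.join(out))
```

Execution trace: 'E' (try body, no exception) → 'Y' (finally) → 'K' (after the try/except). Output: EYK

Answer: EYK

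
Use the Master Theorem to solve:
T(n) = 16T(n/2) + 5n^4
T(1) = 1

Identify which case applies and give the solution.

a=16, b=2, f(n)=5n^4. log_2(16) = 4. Since c=4 = 4, Case 2 applies: T(n) = Θ(n^log_b(a) · log n) = O(n^4 log n).

Answer: O(n^4 log n) - Case 2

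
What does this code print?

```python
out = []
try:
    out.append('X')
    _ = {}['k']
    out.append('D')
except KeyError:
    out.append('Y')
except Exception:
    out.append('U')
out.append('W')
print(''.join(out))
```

Execution trace: 'X' (try body) → 'Y' (except KeyError) → 'W' (after the try/except). Output: XYW

Answer: XYW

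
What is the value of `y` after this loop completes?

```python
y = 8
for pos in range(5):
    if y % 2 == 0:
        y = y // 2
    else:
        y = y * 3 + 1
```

Collatz-style transformation from 8
`y` takes the values: 8 → 4 → 2 → 1 → 4 → 2

Answer: 2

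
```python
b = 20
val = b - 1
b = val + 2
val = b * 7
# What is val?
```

Trace:
`b = 20` → b = 20
`val = b - 1` → val = 19
`b = val + 2` → b = 21
`val = b * 7` → val = 147
So val = 147

Answer: 147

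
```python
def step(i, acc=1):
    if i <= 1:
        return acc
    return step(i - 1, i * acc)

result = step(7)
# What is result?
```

Accumulator trace (n, acc): (7, 1) -> (6, 7) -> (5, 42) -> (4, 210) -> (3, 840) -> (2, 2520) -> (1, 5040) -> return 5040

Answer: 5040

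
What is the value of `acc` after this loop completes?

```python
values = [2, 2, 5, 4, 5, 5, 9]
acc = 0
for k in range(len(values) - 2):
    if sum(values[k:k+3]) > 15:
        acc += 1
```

Count windows with sum > 15
`acc` takes the values: 0 → 1

Answer: 1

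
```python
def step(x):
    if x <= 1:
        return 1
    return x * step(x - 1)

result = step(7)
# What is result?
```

step(7) = 7 * 6 * 5 * 4 * 3 * 2 * 1 = 5040

Answer: 5040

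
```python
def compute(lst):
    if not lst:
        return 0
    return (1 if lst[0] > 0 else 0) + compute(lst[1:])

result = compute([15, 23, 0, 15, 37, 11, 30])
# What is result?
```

Count of positive elements in [15, 23, 0, 15, 37, 11, 30] = 6

Answer: 6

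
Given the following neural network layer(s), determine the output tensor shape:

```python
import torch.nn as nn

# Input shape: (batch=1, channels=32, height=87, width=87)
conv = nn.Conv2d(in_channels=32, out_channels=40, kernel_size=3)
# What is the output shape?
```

Input: (1, 32, 87, 87) -> Output: (1, 40, 85, 85)

Answer: (1, 40, 85, 85)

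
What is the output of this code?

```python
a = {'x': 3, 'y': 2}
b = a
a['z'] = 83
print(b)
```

Key concept: dict aliasing.
Step by step:
`a = {'x': 3, 'y': 2}` → a = {'x': 3, 'y': 2}
`b = a` → b = {'x': 3, 'y': 2} (same object as a)
`a['z'] = 83` → a = {'x': 3, 'y': 2, 'z': 83} (same object as b); b = {'x': 3, 'y': 2, 'z': 83} (same object as a)
`print(b)` → prints {'x': 3, 'y': 2, 'z': 83}

Answer: {'x': 3, 'y': 2, 'z': 83}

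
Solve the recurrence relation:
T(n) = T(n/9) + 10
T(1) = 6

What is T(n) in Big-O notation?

Each step divides n by 9 and adds 10. After log_9(n) steps we reach T(1)=6. So T(n) = 10·log_9(n) + 6 = O(log n).

Answer: O(log n)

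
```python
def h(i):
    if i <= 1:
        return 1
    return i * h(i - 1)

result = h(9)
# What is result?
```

h(9) = 9 * 8 * 7 * 6 * 5 * 4 * 3 * 2 * 1 = 362880

Answer: 362880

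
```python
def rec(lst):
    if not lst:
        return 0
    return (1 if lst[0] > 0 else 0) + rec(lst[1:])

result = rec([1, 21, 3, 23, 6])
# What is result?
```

Count of positive elements in [1, 21, 3, 23, 6] = 5

Answer: 5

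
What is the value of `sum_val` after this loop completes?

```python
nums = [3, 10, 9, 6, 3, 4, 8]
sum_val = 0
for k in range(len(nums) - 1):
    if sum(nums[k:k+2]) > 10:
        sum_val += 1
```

Count windows with sum > 10
`sum_val` takes the values: 0 → 1 → 2 → 3 → 4

Answer: 4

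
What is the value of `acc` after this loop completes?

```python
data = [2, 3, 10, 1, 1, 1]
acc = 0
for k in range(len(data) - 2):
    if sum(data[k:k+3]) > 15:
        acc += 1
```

Count windows with sum > 15
`acc` takes the values: 0

Answer: 0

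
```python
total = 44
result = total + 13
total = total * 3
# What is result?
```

Trace:
`total = 44` → total = 44
`result = total + 13` → result = 57
`total = total * 3` → total = 132
So result = 57

Answer: 57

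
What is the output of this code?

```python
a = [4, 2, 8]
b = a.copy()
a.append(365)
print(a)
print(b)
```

Key concept: list.copy() creates independent copy.
Step by step:
`a = [4, 2, 8]` → a = [4, 2, 8]
`b = a.copy()` → b = [4, 2, 8]
`a.append(365)` → a = [4, 2, 8, 365]
`print(a)` → prints [4, 2, 8, 365]
`print(b)` → prints [4, 2, 8]

Answer:
[4, 2, 8, 365]
[4, 2, 8]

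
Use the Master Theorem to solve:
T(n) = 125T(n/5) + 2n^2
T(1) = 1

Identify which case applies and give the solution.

a=125, b=5, f(n)=2n^2. log_5(125) = 3. Since c=2 < 3, Case 1 applies: T(n) = Θ(n^log_b(a)) = O(n^3).

Answer: O(n^3) - Case 1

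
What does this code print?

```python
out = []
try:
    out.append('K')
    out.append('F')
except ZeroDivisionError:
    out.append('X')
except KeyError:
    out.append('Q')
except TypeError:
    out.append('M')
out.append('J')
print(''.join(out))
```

Execution trace: 'K' (try body) → 'F' (try body, no exception) → 'J' (after the try/except). Output: KFJ

Answer: KFJ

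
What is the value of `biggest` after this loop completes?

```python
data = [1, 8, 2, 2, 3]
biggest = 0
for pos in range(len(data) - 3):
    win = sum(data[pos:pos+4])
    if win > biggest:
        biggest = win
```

Max sum of 4-element window in [1, 8, 2, 2, 3]
`biggest` takes the values: 0 → 13 → 15

Answer: 15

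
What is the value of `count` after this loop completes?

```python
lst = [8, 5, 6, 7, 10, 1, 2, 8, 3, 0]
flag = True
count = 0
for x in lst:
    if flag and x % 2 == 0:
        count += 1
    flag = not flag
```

Count even values at even positions
`count` takes the values: 0 → 1 → 2 → 3 → 4

Answer: 4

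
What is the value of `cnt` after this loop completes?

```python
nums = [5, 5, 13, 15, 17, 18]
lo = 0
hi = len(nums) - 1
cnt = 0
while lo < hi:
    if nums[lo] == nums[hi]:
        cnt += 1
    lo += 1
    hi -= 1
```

Count matching pairs from ends
`cnt` takes the values: 0

Answer: 0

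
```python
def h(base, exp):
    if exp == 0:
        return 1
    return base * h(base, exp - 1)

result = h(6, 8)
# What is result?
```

h(6, 8) = 6 * 6 * 6 * 6 * 6 * 6 * 6 * 6 = 1679616

Answer: 1679616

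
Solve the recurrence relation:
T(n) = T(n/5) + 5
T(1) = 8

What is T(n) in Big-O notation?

Each step divides n by 5 and adds 5. After log_5(n) steps we reach T(1)=8. So T(n) = 5·log_5(n) + 8 = O(log n).

Answer: O(log n)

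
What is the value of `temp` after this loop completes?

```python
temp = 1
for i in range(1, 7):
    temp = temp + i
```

Start at 1, add 1 through 6
`temp` takes the values: 1 → 2 → 4 → 7 → 11 → 16 → 22

Answer: 22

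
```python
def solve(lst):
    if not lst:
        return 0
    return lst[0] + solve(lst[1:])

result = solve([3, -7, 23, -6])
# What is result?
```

3 + (-7) + 23 + (-6) + 0 = 13

Answer: 13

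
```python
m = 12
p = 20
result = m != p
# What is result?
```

Trace:
`m = 12` → m = 12
`p = 20` → p = 20
`result = m != p` → result = True
So result = True

Answer: True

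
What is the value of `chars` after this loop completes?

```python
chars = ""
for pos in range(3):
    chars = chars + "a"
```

Repeat 'a' 3 times
`chars` takes the values: "" → "a" → "aa" → "aaa"

Answer: "aaa"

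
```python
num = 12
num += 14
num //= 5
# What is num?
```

Trace:
`num = 12` → num = 12
`num += 14` → num = 26
`num //= 5` → num = 5
So num = 5

Answer: 5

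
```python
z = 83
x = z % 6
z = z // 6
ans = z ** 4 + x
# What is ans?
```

Trace:
`z = 83` → z = 83
`x = z % 6` → x = 5
`z = z // 6` → z = 13
`ans = z ** 4 + x` → ans = 28566
So ans = 28566

Answer: 28566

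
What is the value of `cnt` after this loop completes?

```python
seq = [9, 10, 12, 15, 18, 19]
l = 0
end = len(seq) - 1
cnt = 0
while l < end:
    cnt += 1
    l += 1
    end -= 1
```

Iterations until pointers meet (list length 6)
`cnt` takes the values: 0 → 1 → 2 → 3

Answer: 3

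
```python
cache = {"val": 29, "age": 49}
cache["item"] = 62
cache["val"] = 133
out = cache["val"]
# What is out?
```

Trace:
`cache = {"val": 29, "age": 49}` → cache = {'val': 29, 'age': 49}
`cache["item"] = 62` → cache = {'val': 29, 'age': 49, 'item': 62}
`cache["val"] = 133` → cache = {'val': 133, 'age': 49, 'item': 62}
`out = cache["val"]` → out = 133
So out = 133

Answer: 133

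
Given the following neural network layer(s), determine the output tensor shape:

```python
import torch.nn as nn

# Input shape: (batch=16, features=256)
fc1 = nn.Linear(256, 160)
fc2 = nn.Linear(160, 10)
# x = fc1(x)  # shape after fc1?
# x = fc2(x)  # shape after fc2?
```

Input: (16, 256) -> after fc1: (16, 160) -> Output: (16, 10)

Answer: (16, 10)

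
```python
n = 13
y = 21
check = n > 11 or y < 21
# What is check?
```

Trace:
`n = 13` → n = 13
`y = 21` → y = 21
`check = n > 11 or y < 21` → check = True
So check = True

Answer: True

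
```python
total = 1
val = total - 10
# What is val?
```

Trace:
`total = 1` → total = 1
`val = total - 10` → val = -9
So val = -9

Answer: -9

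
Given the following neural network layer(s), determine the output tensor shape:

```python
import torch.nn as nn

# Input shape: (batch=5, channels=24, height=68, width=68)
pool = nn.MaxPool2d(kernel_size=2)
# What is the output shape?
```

Input: (5, 24, 68, 68) -> Output: (5, 24, 34, 34)

Answer: (5, 24, 34, 34)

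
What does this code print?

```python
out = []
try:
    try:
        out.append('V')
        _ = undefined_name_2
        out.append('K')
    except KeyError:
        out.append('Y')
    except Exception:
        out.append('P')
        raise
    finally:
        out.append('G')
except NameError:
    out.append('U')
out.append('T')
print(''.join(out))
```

Execution trace: 'V' (inner try body) → 'P' (inner except Exception) → 'G' (inner finally) → 'U' (outer except NameError) → 'T' (after the try/except). Output: VPGUT

Answer: VPGUT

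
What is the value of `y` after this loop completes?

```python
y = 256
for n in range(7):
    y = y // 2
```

Halve 7 times: 256 // 2^7 = 2
`y` takes the values: 256 → 128 → 64 → 32 → 16 → 8 → 4 → 2

Answer: 2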